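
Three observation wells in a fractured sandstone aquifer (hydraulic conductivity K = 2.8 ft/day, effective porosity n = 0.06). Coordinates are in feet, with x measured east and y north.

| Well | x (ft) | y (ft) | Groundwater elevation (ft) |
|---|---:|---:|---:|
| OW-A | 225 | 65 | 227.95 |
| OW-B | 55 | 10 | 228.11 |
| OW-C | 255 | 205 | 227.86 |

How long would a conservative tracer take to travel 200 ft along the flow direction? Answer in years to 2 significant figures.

Taking OW-A as reference: OW-B−OW-A = (-170, -55, +0.16); OW-C−OW-A = (30, 140, -0.09).
Determinant of the coordinate differences = (-170)·140 − 30·(-55) = -22150.
∂h/∂x = [(+0.16)·140 − (-0.09)·(-55)] / -22150 = -0.0007878
∂h/∂y = [(-170)·(-0.09) − 30·(+0.16)] / -22150 = -0.0004740
|∇h| = √(-0.0007878² + -0.0004740²) = 0.0009194
Seepage velocity v = K·i/n = 2.8 × 0.0009194 / 0.06 = 0.04291 ft/day.
t = 200 / 0.04291 = 4661 days = 12.8 years.

13 years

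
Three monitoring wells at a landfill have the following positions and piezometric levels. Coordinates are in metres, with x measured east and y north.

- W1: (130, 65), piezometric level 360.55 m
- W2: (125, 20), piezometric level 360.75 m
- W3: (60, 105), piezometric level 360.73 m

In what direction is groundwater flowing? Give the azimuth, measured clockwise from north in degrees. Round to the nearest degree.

051°

With h = a·x + b·y + c and W1 as origin, the differences give:
  (-5)·a + (-45)·b = +0.20
  (-70)·a + 40·b = +0.18
Eliminate b (×40 and ×(-45), subtract): -3350·a = 16.100 → a = ∂h/∂x = -0.004806
Back-substitute: b = ∂h/∂y = -0.003910.
Flow direction (−∇h) has components (+0.004806 E, +0.003910 N).
Azimuth = atan2(E, N) = atan2(+0.004806, +0.003910) = 50.9° ≈ 051°.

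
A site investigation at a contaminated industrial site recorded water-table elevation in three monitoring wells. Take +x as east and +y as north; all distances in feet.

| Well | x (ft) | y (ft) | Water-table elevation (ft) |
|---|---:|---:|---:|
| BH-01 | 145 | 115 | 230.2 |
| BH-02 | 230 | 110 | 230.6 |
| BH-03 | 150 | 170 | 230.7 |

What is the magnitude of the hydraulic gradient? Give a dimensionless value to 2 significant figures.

0.010

Taking BH-01 as reference: BH-02−BH-01 = (85, -5, +0.4); BH-03−BH-01 = (5, 55, +0.5).
Determinant of the coordinate differences = 85·55 − 5·(-5) = 4700.
∂h/∂x = [(+0.4)·55 − (+0.5)·(-5)] / 4700 = +0.005213
∂h/∂y = [85·(+0.5) − 5·(+0.4)] / 4700 = +0.008617
|∇h| = √(0.005213² + 0.008617²) = 0.01007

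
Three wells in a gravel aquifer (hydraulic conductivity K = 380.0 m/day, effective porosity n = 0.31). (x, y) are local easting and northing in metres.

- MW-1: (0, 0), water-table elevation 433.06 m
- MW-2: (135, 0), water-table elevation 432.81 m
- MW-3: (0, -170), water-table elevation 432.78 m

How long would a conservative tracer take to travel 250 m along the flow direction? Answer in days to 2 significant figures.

∂h/∂x = (432.81 − 433.06) / (135 − 0) = -0.001852
∂h/∂y = (432.78 − 433.06) / (-170 − 0) = +0.001647
|∇h| = √(-0.001852² + 0.001647²) = 0.002478
Seepage velocity v = K·i/n = 380.0 × 0.002478 / 0.31 = 3.038 m/day.
t = 250 / 3.038 = 82.29 days.

82 days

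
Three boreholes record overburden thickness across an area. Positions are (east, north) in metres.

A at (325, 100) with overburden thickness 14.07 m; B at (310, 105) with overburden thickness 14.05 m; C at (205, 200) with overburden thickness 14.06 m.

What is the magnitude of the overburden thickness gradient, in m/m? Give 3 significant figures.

0.00331 m/m

Differences from A: to B (Δx, Δy, Δh) = (-15, 5, -0.02); to C = (-120, 100, -0.01).
Solve a·Δx + b·Δy = Δd: det = (-15)·100 − (-120)·5 = -900.
∂d/∂x = [(-0.02)·100 − (-0.01)·5] / -900 = +0.002167
∂d/∂y = [(-15)·(-0.01) − (-120)·(-0.02)] / -900 = +0.002500
|∇f| = √(0.002167² + 0.002500²) = 0.003308 m/m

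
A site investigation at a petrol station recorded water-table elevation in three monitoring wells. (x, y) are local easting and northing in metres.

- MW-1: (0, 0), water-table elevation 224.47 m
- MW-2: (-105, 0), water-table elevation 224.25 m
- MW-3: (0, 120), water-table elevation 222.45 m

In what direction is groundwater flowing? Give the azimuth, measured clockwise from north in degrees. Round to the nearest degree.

∂h/∂x = (224.25 − 224.47) / (-105 − 0) = +0.002095
∂h/∂y = (222.45 − 224.47) / (120 − 0) = -0.01683
Flow direction (−∇h) has components (-0.002095 E, +0.01683 N).
Azimuth = atan2(E, N) = atan2(-0.002095, +0.01683) = 352.9° ≈ 353°.

353°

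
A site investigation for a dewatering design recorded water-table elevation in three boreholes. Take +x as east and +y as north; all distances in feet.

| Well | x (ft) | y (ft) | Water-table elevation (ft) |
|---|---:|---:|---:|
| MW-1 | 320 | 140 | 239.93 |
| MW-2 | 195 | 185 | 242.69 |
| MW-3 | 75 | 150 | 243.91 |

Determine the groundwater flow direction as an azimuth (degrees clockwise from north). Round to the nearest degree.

Differences from MW-1: to MW-2 (Δx, Δy, Δh) = (-125, 45, +2.76); to MW-3 = (-245, 10, +3.98).
Solve a·Δx + b·Δy = Δh: det = (-125)·10 − (-245)·45 = 9775.
∂h/∂x = [(+2.76)·10 − (+3.98)·45] / 9775 = -0.01550
∂h/∂y = [(-125)·(+3.98) − (-245)·(+2.76)] / 9775 = +0.01828
Flow direction (−∇h) has components (+0.01550 E, -0.01828 N).
Azimuth = atan2(E, N) = atan2(+0.01550, -0.01828) = 139.7° ≈ 140°.

140°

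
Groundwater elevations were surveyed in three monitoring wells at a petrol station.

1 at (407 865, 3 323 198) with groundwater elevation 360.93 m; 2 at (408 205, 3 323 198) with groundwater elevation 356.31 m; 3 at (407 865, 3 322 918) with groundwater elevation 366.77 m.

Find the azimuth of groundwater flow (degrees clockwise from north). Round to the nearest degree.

∂h/∂x = (356.31 − 360.93) / (408205 − 407865) = -0.01359
∂h/∂y = (366.77 − 360.93) / (3322918 − 3323198) = -0.02086
Flow direction (−∇h) has components (+0.01359 E, +0.02086 N).
Azimuth = atan2(E, N) = atan2(+0.01359, +0.02086) = 33.1° ≈ 033°.

033°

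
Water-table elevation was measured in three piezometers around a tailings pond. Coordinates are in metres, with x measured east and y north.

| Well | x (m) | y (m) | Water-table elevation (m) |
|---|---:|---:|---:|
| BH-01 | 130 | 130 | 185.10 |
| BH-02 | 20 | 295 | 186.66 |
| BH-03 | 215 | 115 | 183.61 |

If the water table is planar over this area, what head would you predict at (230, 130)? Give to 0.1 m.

Differences from BH-01: to BH-02 (Δx, Δy, Δh) = (-110, 165, +1.56); to BH-03 = (85, -15, -1.49).
Determinant of the coordinate differences = (-110)·(-15) − 85·165 = -12375.
∂h/∂x = [(+1.56)·(-15) − (-1.49)·165] / -12375 = -0.01798
∂h/∂y = [(-110)·(-1.49) − 85·(+1.56)] / -12375 = -0.002529
h(230, 130) = 185.10 + (-0.01798)·(100) + (-0.002529)·(0) = 185.10 -1.798 -0.000 = 183.302 m.

183.3 m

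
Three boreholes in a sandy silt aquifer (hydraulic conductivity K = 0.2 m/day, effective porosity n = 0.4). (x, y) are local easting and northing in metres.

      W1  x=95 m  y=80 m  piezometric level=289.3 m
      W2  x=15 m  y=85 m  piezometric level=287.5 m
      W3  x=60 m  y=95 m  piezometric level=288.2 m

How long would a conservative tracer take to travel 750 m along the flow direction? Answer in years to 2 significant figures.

With h = a·x + b·y + c and W1 as origin, the differences give:
  (-80)·a + 5·b = -1.8
  (-35)·a + 15·b = -1.1
Eliminate b (×15 and ×5, subtract): -1025·a = -21.50 → a = ∂h/∂x = +0.02098
Back-substitute: b = ∂h/∂y = -0.02439.
|∇h| = √(0.02098² + -0.02439²) = 0.03217
Seepage velocity v = K·i/n = 0.2 × 0.03217 / 0.4 = 0.01608 m/day.
t = 750 / 0.01608 = 4.664e+04 days = 128 years.

130 years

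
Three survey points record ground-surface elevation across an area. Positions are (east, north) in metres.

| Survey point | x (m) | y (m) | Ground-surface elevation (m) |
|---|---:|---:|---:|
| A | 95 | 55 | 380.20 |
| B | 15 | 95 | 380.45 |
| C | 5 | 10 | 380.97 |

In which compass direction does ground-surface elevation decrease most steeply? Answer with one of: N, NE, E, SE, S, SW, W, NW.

NE

With z = a·x + b·y + c and A as origin, the differences give:
  (-80)·a + 40·b = +0.25
  (-90)·a + (-45)·b = +0.77
Eliminate b (×(-45) and ×40, subtract): 7200·a = -42.050 → a = ∂z/∂x = -0.005840
Back-substitute: b = ∂z/∂y = -0.005431.
Steepest decrease is along −∇f = (+0.005840 E, +0.005431 N) → northeast.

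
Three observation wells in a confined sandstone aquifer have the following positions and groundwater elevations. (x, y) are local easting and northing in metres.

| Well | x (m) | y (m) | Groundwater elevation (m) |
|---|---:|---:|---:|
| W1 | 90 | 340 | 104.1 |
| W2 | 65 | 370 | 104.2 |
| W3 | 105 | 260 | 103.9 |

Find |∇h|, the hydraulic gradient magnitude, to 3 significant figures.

Differences from W1: to W2 (Δx, Δy, Δh) = (-25, 30, +0.1); to W3 = (15, -80, -0.2).
Determinant of the coordinate differences = (-25)·(-80) − 15·30 = 1550.
∂h/∂x = [(+0.1)·(-80) − (-0.2)·30] / 1550 = -0.001290
∂h/∂y = [(-25)·(-0.2) − 15·(+0.1)] / 1550 = +0.002258
|∇h| = √(-0.001290² + 0.002258²) = 0.002601

0.00260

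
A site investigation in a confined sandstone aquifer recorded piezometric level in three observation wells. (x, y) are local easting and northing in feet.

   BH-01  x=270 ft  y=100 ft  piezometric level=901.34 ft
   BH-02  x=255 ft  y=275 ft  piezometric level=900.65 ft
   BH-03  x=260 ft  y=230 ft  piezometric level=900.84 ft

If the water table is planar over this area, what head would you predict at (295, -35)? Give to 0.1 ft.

902.0 ft

Three-point gradient (reference BH-01): Δ to BH-02 = (-15, 175, -0.69), Δ to BH-03 = (-10, 130, -0.50).
∂h/∂x = +0.01100, ∂h/∂y = -0.003000 (det = -200).
h(295, -35) = 901.34 + (+0.01100)·(25) + (-0.003000)·(-135) = 901.34 +0.275 +0.405 = 902.020 ft.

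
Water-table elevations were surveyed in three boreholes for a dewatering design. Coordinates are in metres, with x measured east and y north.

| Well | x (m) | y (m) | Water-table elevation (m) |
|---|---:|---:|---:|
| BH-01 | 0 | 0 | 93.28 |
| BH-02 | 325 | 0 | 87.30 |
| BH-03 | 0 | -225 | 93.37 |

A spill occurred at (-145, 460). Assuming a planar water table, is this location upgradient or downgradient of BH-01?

∂h/∂x = (87.30 − 93.28) / (325 − 0) = -0.01840
∂h/∂y = (93.37 − 93.28) / (-225 − 0) = -0.0004000
Head at (-145, 460) = 93.28 + (-0.01840)·(-145) + (-0.0004000)·(460) = 95.76 m.
That is higher than the 93.28 m at BH-01, so the point is upgradient.

upgradient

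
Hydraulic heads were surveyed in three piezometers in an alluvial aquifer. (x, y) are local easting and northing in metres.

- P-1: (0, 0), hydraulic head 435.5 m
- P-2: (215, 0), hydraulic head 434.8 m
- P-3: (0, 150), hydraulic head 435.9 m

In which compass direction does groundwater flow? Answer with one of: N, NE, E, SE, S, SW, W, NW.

∂h/∂x = (434.8 − 435.5) / (215 − 0) = -0.003256
∂h/∂y = (435.9 − 435.5) / (150 − 0) = +0.002667
Flow = −∇h = (+0.003256 east, -0.002667 north), which points southeast.

SE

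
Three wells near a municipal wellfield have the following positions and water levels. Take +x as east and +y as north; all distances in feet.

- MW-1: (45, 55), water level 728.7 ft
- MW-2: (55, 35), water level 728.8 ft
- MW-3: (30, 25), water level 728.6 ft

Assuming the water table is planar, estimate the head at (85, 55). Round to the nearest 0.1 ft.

729.0 ft

Differences from MW-1: to MW-2 (Δx, Δy, Δh) = (10, -20, +0.1); to MW-3 = (-15, -30, -0.1).
Solve a·Δx + b·Δy = Δh: det = 10·(-30) − (-15)·(-20) = -600.
∂h/∂x = [(+0.1)·(-30) − (-0.1)·(-20)] / -600 = +0.008333
∂h/∂y = [10·(-0.1) − (-15)·(+0.1)] / -600 = -0.0008333
h(85, 55) = 728.7 + (+0.008333)·(40) + (-0.0008333)·(0) = 728.7 +0.333 -0.000 = 729.033 ft.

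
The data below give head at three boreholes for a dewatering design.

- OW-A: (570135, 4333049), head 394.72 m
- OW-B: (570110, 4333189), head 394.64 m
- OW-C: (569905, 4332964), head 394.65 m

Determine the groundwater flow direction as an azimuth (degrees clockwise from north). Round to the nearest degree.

315°

Differences from OW-A: to OW-B (Δx, Δy, Δh) = (-25, 140, -0.08); to OW-C = (-230, -85, -0.07).
Solve a·Δx + b·Δy = Δh: det = (-25)·(-85) − (-230)·140 = 34325.
∂h/∂x = [(-0.08)·(-85) − (-0.07)·140] / 34325 = +0.0004836
∂h/∂y = [(-25)·(-0.07) − (-230)·(-0.08)] / 34325 = -0.0004851
Flow direction (−∇h) has components (-0.0004836 E, +0.0004851 N).
Azimuth = atan2(E, N) = atan2(-0.0004836, +0.0004851) = 315.1° ≈ 315°.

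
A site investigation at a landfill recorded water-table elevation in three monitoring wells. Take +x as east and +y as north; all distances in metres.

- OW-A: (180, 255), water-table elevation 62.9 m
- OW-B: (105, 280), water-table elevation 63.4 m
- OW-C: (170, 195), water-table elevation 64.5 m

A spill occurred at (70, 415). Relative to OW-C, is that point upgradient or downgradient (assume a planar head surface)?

downgradient

Differences from OW-A: to OW-B (Δx, Δy, Δh) = (-75, 25, +0.5); to OW-C = (-10, -60, +1.6).
Determinant of the coordinate differences = (-75)·(-60) − (-10)·25 = 4750.
∂h/∂x = [(+0.5)·(-60) − (+1.6)·25] / 4750 = -0.01474
∂h/∂y = [(-75)·(+1.6) − (-10)·(+0.5)] / 4750 = -0.02421
Head at (70, 415) = 62.9 + (-0.01474)·(-110) + (-0.02421)·(160) = 60.65 m.
That is lower than the 64.5 m at OW-C, so the point is downgradient.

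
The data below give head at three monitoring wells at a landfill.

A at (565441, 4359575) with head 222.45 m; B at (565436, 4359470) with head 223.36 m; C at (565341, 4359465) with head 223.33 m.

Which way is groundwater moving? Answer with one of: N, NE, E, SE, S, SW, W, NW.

N

With h = a·x + b·y + c and A as origin, the differences give:
  (-5)·a + (-105)·b = +0.91
  (-100)·a + (-110)·b = +0.88
Eliminate b (×(-110) and ×(-105), subtract): -9950·a = -7.700 → a = ∂h/∂x = +0.0007739
Back-substitute: b = ∂h/∂y = -0.008704.
Flow = −∇h = (-0.0007739 east, +0.008704 north), which points north.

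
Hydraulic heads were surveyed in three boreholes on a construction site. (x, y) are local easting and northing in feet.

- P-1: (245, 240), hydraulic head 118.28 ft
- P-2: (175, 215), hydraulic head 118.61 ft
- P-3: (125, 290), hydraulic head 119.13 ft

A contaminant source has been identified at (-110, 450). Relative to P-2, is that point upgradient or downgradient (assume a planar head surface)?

upgradient

With h = a·x + b·y + c and P-1 as origin, the differences give:
  (-70)·a + (-25)·b = +0.33
  (-120)·a + 50·b = +0.85
Eliminate b (×50 and ×(-25), subtract): -6500·a = 37.750 → a = ∂h/∂x = -0.005808
Back-substitute: b = ∂h/∂y = +0.003062.
Head at (-110, 450) = 118.28 + (-0.005808)·(-355) + (+0.003062)·(210) = 120.98 ft.
That is higher than the 118.61 ft at P-2, so the point is upgradient.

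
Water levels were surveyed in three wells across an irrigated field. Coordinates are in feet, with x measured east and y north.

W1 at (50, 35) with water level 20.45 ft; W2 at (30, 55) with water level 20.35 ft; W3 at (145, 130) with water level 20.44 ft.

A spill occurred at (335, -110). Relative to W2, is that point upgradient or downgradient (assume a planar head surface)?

upgradient

Three-point gradient (reference W1): Δ to W2 = (-20, 20, -0.10), Δ to W3 = (95, 95, -0.01).
∂h/∂x = +0.002447, ∂h/∂y = -0.002553 (det = -3800).
Head at (335, -110) = 20.45 + (+0.002447)·(285) + (-0.002553)·(-145) = 21.52 ft.
That is higher than the 20.35 ft at W2, so the point is upgradient.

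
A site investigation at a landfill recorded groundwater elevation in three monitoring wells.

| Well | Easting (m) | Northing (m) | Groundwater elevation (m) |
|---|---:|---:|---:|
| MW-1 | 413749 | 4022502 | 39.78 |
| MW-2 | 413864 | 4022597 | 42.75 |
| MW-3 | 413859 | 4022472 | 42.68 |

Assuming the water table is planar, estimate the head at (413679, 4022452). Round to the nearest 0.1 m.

With h = a·x + b·y + c and MW-1 as origin, the differences give:
  115·a + 95·b = +2.97
  110·a + (-30)·b = +2.90
Eliminate b (×(-30) and ×95, subtract): -13900·a = -364.600 → a = ∂h/∂x = +0.02623
Back-substitute: b = ∂h/∂y = -0.0004892.
h(413679, 4022452) = 39.78 + (+0.02623)·(-70) + (-0.0004892)·(-50) = 39.78 -1.836 +0.024 = 37.968 m.

38.0 m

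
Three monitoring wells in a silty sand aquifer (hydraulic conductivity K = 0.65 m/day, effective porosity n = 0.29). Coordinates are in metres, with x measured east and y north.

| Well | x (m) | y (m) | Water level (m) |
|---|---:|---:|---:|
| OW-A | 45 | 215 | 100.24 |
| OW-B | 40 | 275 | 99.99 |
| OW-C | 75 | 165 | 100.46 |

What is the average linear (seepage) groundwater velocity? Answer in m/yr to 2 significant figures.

3.4 m/yr

Taking OW-A as reference: OW-B−OW-A = (-5, 60, -0.25); OW-C−OW-A = (30, -50, +0.22).
Determinant of the coordinate differences = (-5)·(-50) − 30·60 = -1550.
∂h/∂x = [(-0.25)·(-50) − (+0.22)·60] / -1550 = +0.0004516
∂h/∂y = [(-5)·(+0.22) − 30·(-0.25)] / -1550 = -0.004129
|∇h| = √(0.0004516² + -0.004129²) = 0.004154
Seepage velocity v = K·i/n = 0.65 × 0.004154 / 0.29 = 0.009311 m/day = 3.401 m/yr.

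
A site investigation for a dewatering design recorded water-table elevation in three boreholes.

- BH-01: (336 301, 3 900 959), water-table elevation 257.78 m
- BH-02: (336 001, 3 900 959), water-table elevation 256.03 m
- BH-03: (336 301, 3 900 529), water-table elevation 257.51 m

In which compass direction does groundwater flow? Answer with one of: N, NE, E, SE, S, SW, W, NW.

∂h/∂x = (256.03 − 257.78) / (336001 − 336301) = +0.005833
∂h/∂y = (257.51 − 257.78) / (3900529 − 3900959) = +0.0006279
Flow = −∇h = (-0.005833 east, -0.0006279 north), which points west.

W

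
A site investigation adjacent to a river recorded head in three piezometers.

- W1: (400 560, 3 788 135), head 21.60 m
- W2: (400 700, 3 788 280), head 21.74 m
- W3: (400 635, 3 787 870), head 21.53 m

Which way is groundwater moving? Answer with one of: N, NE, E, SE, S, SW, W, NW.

Taking W1 as reference: W2−W1 = (140, 145, +0.14); W3−W1 = (75, -265, -0.07).
Solve a·Δx + b·Δy = Δh: det = 140·(-265) − 75·145 = -47975.
∂h/∂x = [(+0.14)·(-265) − (-0.07)·145] / -47975 = +0.0005618
∂h/∂y = [140·(-0.07) − 75·(+0.14)] / -47975 = +0.0004231
Flow = −∇h = (-0.0005618 east, -0.0004231 north), which points southwest.

SW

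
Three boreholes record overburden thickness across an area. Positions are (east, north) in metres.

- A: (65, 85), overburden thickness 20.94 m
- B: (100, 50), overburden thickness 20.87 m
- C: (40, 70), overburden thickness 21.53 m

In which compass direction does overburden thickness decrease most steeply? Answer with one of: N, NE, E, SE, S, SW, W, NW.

Taking A as reference: B−A = (35, -35, -0.07); C−A = (-25, -15, +0.59).
Determinant of the coordinate differences = 35·(-15) − (-25)·(-35) = -1400.
∂d/∂x = [(-0.07)·(-15) − (+0.59)·(-35)] / -1400 = -0.01550
∂d/∂y = [35·(+0.59) − (-25)·(-0.07)] / -1400 = -0.01350
Steepest decrease is along −∇f = (+0.01550 E, +0.01350 N) → northeast.

NE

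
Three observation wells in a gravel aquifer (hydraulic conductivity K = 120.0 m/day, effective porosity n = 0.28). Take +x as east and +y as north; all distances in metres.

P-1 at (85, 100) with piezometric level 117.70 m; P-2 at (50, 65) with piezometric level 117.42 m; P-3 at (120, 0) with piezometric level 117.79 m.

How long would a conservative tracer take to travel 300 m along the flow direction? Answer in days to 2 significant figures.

With h = a·x + b·y + c and P-1 as origin, the differences give:
  (-35)·a + (-35)·b = -0.28
  35·a + (-100)·b = +0.09
Eliminate b (×(-100) and ×(-35), subtract): 4725·a = 31.150 → a = ∂h/∂x = +0.006593
Back-substitute: b = ∂h/∂y = +0.001407.
|∇h| = √(0.006593² + 0.001407²) = 0.006741
Seepage velocity v = K·i/n = 120.0 × 0.006741 / 0.28 = 2.889 m/day.
t = 300 / 2.889 = 103.8 days.

100 days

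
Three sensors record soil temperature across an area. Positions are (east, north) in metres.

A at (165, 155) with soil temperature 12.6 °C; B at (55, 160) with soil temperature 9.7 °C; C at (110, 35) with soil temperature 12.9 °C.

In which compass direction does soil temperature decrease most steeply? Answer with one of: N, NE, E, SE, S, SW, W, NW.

Differences from A: to B (Δx, Δy, Δh) = (-110, 5, -2.9); to C = (-55, -120, +0.3).
Solve a·Δx + b·Δy = ΔT: det = (-110)·(-120) − (-55)·5 = 13475.
∂T/∂x = [(-2.9)·(-120) − (+0.3)·5] / 13475 = +0.02571
∂T/∂y = [(-110)·(+0.3) − (-55)·(-2.9)] / 13475 = -0.01429
Steepest decrease is along −∇f = (-0.02571 E, +0.01429 N) → northwest.

NW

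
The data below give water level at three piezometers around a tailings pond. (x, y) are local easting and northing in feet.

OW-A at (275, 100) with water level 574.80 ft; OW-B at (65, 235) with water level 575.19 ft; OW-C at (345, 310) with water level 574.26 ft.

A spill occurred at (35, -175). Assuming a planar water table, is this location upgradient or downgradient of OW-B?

Taking OW-A as reference: OW-B−OW-A = (-210, 135, +0.39); OW-C−OW-A = (70, 210, -0.54).
Determinant of the coordinate differences = (-210)·210 − 70·135 = -53550.
∂h/∂x = [(+0.39)·210 − (-0.54)·135] / -53550 = -0.002891
∂h/∂y = [(-210)·(-0.54) − 70·(+0.39)] / -53550 = -0.001608
Head at (35, -175) = 574.80 + (-0.002891)·(-240) + (-0.001608)·(-275) = 575.94 ft.
That is higher than the 575.19 ft at OW-B, so the point is upgradient.

upgradient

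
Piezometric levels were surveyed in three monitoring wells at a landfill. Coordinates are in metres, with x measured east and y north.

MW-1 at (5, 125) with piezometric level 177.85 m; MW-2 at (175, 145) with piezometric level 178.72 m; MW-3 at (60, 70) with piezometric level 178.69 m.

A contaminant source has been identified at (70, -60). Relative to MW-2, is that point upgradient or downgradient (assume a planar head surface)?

Three-point gradient (reference MW-1): Δ to MW-2 = (170, 20, +0.87), Δ to MW-3 = (55, -55, +0.84).
∂h/∂x = +0.006187, ∂h/∂y = -0.009086 (det = -10450).
Head at (70, -60) = 177.85 + (+0.006187)·(65) + (-0.009086)·(-185) = 179.93 m.
That is higher than the 178.72 m at MW-2, so the point is upgradient.

upgradient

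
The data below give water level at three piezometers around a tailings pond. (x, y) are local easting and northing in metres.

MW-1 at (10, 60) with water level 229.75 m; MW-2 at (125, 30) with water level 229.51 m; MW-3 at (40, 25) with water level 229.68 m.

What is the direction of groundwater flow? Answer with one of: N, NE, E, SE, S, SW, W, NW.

Taking MW-1 as reference: MW-2−MW-1 = (115, -30, -0.24); MW-3−MW-1 = (30, -35, -0.07).
Determinant of the coordinate differences = 115·(-35) − 30·(-30) = -3125.
∂h/∂x = [(-0.24)·(-35) − (-0.07)·(-30)] / -3125 = -0.002016
∂h/∂y = [115·(-0.07) − 30·(-0.24)] / -3125 = +0.0002720
Flow = −∇h = (+0.002016 east, -0.0002720 north), which points east.

E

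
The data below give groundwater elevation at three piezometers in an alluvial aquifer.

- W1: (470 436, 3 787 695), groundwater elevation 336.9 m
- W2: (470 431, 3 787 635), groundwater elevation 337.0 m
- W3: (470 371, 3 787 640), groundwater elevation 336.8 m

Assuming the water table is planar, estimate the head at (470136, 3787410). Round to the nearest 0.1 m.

Taking W1 as reference: W2−W1 = (-5, -60, +0.1); W3−W1 = (-65, -55, -0.1).
Determinant of the coordinate differences = (-5)·(-55) − (-65)·(-60) = -3625.
∂h/∂x = [(+0.1)·(-55) − (-0.1)·(-60)] / -3625 = +0.003172
∂h/∂y = [(-5)·(-0.1) − (-65)·(+0.1)] / -3625 = -0.001931
h(470136, 3787410) = 336.9 + (+0.003172)·(-300) + (-0.001931)·(-285) = 336.9 -0.952 +0.550 = 336.499 m.

336.5 m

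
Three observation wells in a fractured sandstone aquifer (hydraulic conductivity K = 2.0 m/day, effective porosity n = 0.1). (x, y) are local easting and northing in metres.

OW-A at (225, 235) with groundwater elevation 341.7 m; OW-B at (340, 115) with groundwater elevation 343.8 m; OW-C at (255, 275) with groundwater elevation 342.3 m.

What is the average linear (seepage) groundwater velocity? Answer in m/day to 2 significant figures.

0.38 m/day

Three-point gradient (reference OW-A): Δ to OW-B = (115, -120, +2.1), Δ to OW-C = (30, 40, +0.6).
∂h/∂x = +0.01902, ∂h/∂y = +0.0007317 (det = 8200).
|∇h| = √(0.01902² + 0.0007317²) = 0.01903
Seepage velocity v = K·i/n = 2.0 × 0.01903 / 0.1 = 0.3806 m/day.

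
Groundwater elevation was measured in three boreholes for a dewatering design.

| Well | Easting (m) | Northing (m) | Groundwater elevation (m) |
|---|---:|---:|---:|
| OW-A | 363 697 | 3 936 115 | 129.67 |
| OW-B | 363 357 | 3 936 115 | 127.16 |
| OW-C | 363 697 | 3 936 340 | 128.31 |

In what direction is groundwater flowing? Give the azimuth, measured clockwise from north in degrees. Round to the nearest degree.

309°

∂h/∂x = (127.16 − 129.67) / (363357 − 363697) = +0.007382
∂h/∂y = (128.31 − 129.67) / (3936340 − 3936115) = -0.006044
Flow direction (−∇h) has components (-0.007382 E, +0.006044 N).
Azimuth = atan2(E, N) = atan2(-0.007382, +0.006044) = 309.3° ≈ 309°.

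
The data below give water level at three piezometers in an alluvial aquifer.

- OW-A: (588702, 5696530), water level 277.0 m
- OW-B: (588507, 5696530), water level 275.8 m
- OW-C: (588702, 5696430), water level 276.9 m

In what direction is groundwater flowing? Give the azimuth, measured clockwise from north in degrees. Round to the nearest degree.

∂h/∂x = (275.8 − 277.0) / (588507 − 588702) = +0.006154
∂h/∂y = (276.9 − 277.0) / (5696430 − 5696530) = +0.001000
Flow direction (−∇h) has components (-0.006154 E, -0.001000 N).
Azimuth = atan2(E, N) = atan2(-0.006154, -0.001000) = 260.8° ≈ 261°.

261°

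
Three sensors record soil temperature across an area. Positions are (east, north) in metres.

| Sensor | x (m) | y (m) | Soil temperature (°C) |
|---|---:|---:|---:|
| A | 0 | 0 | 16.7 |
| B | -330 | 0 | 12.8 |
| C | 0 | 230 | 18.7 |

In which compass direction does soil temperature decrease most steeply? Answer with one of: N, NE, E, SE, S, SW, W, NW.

SW

∂T/∂x = (12.8 − 16.7) / (-330 − 0) = +0.01182
∂T/∂y = (18.7 − 16.7) / (230 − 0) = +0.008696
Steepest decrease is along −∇f = (-0.01182 E, -0.008696 N) → southwest.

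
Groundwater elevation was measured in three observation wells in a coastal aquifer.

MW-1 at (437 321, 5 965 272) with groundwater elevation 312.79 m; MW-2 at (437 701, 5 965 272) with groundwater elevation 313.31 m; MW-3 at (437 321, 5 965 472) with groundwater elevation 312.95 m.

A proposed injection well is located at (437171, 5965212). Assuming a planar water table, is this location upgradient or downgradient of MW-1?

∂h/∂x = (313.31 − 312.79) / (437701 − 437321) = +0.001368
∂h/∂y = (312.95 − 312.79) / (5965472 − 5965272) = +0.0008000
Head at (437171, 5965212) = 312.79 + (+0.001368)·(-150) + (+0.0008000)·(-60) = 312.54 m.
That is lower than the 312.79 m at MW-1, so the point is downgradient.

downgradient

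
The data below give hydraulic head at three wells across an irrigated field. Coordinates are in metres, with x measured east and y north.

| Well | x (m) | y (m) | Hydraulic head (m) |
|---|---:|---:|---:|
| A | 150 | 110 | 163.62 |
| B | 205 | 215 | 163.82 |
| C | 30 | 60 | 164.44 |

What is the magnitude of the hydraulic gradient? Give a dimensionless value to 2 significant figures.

With h = a·x + b·y + c and A as origin, the differences give:
  55·a + 105·b = +0.20
  (-120)·a + (-50)·b = +0.82
Eliminate b (×(-50) and ×105, subtract): 9850·a = -96.100 → a = ∂h/∂x = -0.009756
Back-substitute: b = ∂h/∂y = +0.007015.
|∇h| = √(-0.009756² + 0.007015²) = 0.01202

0.012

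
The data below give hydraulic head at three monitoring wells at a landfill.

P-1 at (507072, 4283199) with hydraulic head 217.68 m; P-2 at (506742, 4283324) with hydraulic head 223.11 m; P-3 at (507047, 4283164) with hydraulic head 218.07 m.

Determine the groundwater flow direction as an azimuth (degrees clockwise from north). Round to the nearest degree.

092°

Taking P-1 as reference: P-2−P-1 = (-330, 125, +5.43); P-3−P-1 = (-25, -35, +0.39).
Solve a·Δx + b·Δy = Δh: det = (-330)·(-35) − (-25)·125 = 14675.
∂h/∂x = [(+5.43)·(-35) − (+0.39)·125] / 14675 = -0.01627
∂h/∂y = [(-330)·(+0.39) − (-25)·(+5.43)] / 14675 = +0.0004804
Flow direction (−∇h) has components (+0.01627 E, -0.0004804 N).
Azimuth = atan2(E, N) = atan2(+0.01627, -0.0004804) = 91.7° ≈ 092°.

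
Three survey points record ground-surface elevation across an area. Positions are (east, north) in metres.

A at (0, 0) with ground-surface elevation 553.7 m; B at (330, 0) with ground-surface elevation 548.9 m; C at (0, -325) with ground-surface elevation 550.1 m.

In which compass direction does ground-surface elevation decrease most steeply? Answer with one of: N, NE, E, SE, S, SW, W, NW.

∂z/∂x = (548.9 − 553.7) / (330 − 0) = -0.01455
∂z/∂y = (550.1 − 553.7) / (-325 − 0) = +0.01108
Steepest decrease is along −∇f = (+0.01455 E, -0.01108 N) → southeast.

SE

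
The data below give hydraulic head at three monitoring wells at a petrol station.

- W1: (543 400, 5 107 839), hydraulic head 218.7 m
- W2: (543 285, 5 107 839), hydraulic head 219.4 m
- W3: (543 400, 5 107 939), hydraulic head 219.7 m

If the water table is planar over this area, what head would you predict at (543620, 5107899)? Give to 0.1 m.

218.0 m

∂h/∂x = (219.4 − 218.7) / (543285 − 543400) = -0.006087
∂h/∂y = (219.7 − 218.7) / (5107939 − 5107839) = +0.01000
h(543620, 5107899) = 218.7 + (-0.006087)·(220) + (+0.01000)·(60) = 218.7 -1.339 +0.600 = 217.961 m.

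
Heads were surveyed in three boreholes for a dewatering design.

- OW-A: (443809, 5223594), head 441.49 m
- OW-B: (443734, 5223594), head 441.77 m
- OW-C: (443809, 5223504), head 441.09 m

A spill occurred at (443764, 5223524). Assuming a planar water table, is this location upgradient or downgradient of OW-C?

∂h/∂x = (441.77 − 441.49) / (443734 − 443809) = -0.003733
∂h/∂y = (441.09 − 441.49) / (5223504 − 5223594) = +0.004444
Head at (443764, 5223524) = 441.49 + (-0.003733)·(-45) + (+0.004444)·(-70) = 441.35 m.
That is higher than the 441.09 m at OW-C, so the point is upgradient.

upgradient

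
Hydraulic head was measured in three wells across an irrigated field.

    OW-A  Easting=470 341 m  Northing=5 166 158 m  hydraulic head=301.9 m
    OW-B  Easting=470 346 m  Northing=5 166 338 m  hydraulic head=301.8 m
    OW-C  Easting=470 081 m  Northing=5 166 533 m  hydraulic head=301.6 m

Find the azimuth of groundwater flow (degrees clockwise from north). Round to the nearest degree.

Three-point gradient (reference OW-A): Δ to OW-B = (5, 180, -0.1), Δ to OW-C = (-260, 375, -0.3).
∂h/∂x = +0.0003390, ∂h/∂y = -0.0005650 (det = 48675).
Flow direction (−∇h) has components (-0.0003390 E, +0.0005650 N).
Azimuth = atan2(E, N) = atan2(-0.0003390, +0.0005650) = 329.0° ≈ 329°.

329°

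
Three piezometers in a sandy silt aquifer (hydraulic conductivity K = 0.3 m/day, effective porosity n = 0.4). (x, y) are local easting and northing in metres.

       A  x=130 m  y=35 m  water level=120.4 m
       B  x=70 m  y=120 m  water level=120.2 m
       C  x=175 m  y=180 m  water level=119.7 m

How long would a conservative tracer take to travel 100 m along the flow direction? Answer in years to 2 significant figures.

Three-point gradient (reference A): Δ to B = (-60, 85, -0.2), Δ to C = (45, 145, -0.7).
∂h/∂x = -0.002435, ∂h/∂y = -0.004072 (det = -12525).
|∇h| = √(-0.002435² + -0.004072²) = 0.004745
Seepage velocity v = K·i/n = 0.3 × 0.004745 / 0.4 = 0.003559 m/day.
t = 100 / 0.003559 = 2.81e+04 days = 76.9 years.

77 years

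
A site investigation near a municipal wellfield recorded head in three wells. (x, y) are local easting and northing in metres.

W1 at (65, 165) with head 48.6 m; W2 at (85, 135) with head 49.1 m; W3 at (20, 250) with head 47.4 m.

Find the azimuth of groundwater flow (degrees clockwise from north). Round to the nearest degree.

283°

Taking W1 as reference: W2−W1 = (20, -30, +0.5); W3−W1 = (-45, 85, -1.2).
Determinant of the coordinate differences = 20·85 − (-45)·(-30) = 350.
∂h/∂x = [(+0.5)·85 − (-1.2)·(-30)] / 350 = +0.01857
∂h/∂y = [20·(-1.2) − (-45)·(+0.5)] / 350 = -0.004286
Flow direction (−∇h) has components (-0.01857 E, +0.004286 N).
Azimuth = atan2(E, N) = atan2(-0.01857, +0.004286) = 283.0° ≈ 283°.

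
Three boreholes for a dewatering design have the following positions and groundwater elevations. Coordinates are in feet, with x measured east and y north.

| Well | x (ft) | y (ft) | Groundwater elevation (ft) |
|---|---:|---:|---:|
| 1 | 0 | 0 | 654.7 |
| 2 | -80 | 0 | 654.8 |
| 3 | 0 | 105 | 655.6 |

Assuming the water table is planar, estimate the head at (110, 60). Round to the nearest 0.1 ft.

655.1 ft

∂h/∂x = (654.8 − 654.7) / (-80 − 0) = -0.001250
∂h/∂y = (655.6 − 654.7) / (105 − 0) = +0.008571
h(110, 60) = 654.7 + (-0.001250)·(110) + (+0.008571)·(60) = 654.7 -0.137 +0.514 = 655.077 ft.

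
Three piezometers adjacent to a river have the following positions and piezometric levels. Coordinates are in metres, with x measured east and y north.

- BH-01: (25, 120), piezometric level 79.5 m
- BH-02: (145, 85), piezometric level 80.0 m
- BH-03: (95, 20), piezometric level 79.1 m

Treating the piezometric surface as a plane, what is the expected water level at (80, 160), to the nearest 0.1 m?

80.2 m

Three-point gradient (reference BH-01): Δ to BH-02 = (120, -35, +0.5), Δ to BH-03 = (70, -100, -0.4).
∂h/∂x = +0.006702, ∂h/∂y = +0.008691 (det = -9550).
h(80, 160) = 79.5 + (+0.006702)·(55) + (+0.008691)·(40) = 79.5 +0.369 +0.348 = 80.216 m.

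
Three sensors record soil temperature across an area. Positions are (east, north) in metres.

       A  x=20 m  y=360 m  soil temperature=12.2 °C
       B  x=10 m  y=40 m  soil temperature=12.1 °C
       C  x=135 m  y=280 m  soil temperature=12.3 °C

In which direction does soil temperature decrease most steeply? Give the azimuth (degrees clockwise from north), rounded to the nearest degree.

Three-point gradient (reference A): Δ to B = (-10, -320, -0.1), Δ to C = (115, -80, +0.1).
∂T/∂x = +0.001064, ∂T/∂y = +0.0002793 (det = 37600).
Steepest decrease is along −∇f: components (-0.001064 E, -0.0002793 N).
Azimuth = atan2(-0.001064, -0.0002793) = 255.3° ≈ 255°.

255°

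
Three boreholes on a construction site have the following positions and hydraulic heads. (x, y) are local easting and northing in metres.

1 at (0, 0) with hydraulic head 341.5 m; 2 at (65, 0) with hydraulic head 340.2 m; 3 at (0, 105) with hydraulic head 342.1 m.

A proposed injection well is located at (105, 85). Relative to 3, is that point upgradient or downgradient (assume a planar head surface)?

downgradient

∂h/∂x = (340.2 − 341.5) / (65 − 0) = -0.02000
∂h/∂y = (342.1 − 341.5) / (105 − 0) = +0.005714
Head at (105, 85) = 341.5 + (-0.02000)·(105) + (+0.005714)·(85) = 339.89 m.
That is lower than the 342.1 m at 3, so the point is downgradient.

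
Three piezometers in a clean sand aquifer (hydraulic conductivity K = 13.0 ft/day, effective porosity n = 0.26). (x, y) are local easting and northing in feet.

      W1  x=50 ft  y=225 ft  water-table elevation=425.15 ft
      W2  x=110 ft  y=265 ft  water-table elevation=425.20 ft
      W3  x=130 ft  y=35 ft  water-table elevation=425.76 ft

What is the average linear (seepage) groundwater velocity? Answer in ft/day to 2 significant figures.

0.16 ft/day

Taking W1 as reference: W2−W1 = (60, 40, +0.05); W3−W1 = (80, -190, +0.61).
Solve a·Δx + b·Δy = Δh: det = 60·(-190) − 80·40 = -14600.
∂h/∂x = [(+0.05)·(-190) − (+0.61)·40] / -14600 = +0.002322
∂h/∂y = [60·(+0.61) − 80·(+0.05)] / -14600 = -0.002233
|∇h| = √(0.002322² + -0.002233²) = 0.003221
Seepage velocity v = K·i/n = 13.0 × 0.003221 / 0.26 = 0.161 ft/day.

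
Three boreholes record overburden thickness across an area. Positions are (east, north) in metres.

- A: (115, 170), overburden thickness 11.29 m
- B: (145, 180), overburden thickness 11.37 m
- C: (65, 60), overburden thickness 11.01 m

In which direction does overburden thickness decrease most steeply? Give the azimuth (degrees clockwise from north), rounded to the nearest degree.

Differences from A: to B (Δx, Δy, Δh) = (30, 10, +0.08); to C = (-50, -110, -0.28).
Solve a·Δx + b·Δy = Δd: det = 30·(-110) − (-50)·10 = -2800.
∂d/∂x = [(+0.08)·(-110) − (-0.28)·10] / -2800 = +0.002143
∂d/∂y = [30·(-0.28) − (-50)·(+0.08)] / -2800 = +0.001571
Steepest decrease is along −∇f: components (-0.002143 E, -0.001571 N).
Azimuth = atan2(-0.002143, -0.001571) = 233.7° ≈ 234°.

234°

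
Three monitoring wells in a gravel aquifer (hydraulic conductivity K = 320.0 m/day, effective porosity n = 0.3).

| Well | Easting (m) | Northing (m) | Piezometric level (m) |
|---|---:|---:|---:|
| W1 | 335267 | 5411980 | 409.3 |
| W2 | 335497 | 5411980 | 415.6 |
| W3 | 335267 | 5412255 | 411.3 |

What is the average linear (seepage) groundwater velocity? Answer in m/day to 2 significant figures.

30 m/day

∂h/∂x = (415.6 − 409.3) / (335497 − 335267) = +0.02739
∂h/∂y = (411.3 − 409.3) / (5412255 − 5411980) = +0.007273
|∇h| = √(0.02739² + 0.007273²) = 0.02834
Seepage velocity v = K·i/n = 320.0 × 0.02834 / 0.3 = 30.23 m/day.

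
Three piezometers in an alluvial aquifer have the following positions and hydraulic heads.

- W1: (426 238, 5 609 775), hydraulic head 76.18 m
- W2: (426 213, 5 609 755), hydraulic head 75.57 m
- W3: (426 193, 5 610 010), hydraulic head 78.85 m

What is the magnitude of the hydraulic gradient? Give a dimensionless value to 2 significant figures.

Taking W1 as reference: W2−W1 = (-25, -20, -0.61); W3−W1 = (-45, 235, +2.67).
Determinant of the coordinate differences = (-25)·235 − (-45)·(-20) = -6775.
∂h/∂x = [(-0.61)·235 − (+2.67)·(-20)] / -6775 = +0.01328
∂h/∂y = [(-25)·(+2.67) − (-45)·(-0.61)] / -6775 = +0.01390
|∇h| = √(0.01328² + 0.01390²) = 0.01922

0.019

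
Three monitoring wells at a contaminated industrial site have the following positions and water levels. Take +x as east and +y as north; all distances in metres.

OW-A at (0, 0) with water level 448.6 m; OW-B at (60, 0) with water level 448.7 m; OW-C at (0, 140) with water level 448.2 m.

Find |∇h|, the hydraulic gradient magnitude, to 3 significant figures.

∂h/∂x = (448.7 − 448.6) / (60 − 0) = +0.001667
∂h/∂y = (448.2 − 448.6) / (140 − 0) = -0.002857
|∇h| = √(0.001667² + -0.002857²) = 0.003308

0.00331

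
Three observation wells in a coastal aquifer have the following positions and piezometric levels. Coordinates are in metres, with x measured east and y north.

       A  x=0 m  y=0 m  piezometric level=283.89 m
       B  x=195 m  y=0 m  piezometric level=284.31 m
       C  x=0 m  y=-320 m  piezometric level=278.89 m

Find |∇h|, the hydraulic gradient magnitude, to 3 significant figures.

0.0158

∂h/∂x = (284.31 − 283.89) / (195 − 0) = +0.002154
∂h/∂y = (278.89 − 283.89) / (-320 − 0) = +0.01562
|∇h| = √(0.002154² + 0.01562²) = 0.01577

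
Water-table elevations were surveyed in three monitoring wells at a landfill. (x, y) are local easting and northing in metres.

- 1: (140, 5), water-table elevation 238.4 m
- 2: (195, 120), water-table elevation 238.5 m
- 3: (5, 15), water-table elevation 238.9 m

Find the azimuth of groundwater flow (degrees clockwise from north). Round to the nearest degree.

Differences from 1: to 2 (Δx, Δy, Δh) = (55, 115, +0.1); to 3 = (-135, 10, +0.5).
Solve a·Δx + b·Δy = Δh: det = 55·10 − (-135)·115 = 16075.
∂h/∂x = [(+0.1)·10 − (+0.5)·115] / 16075 = -0.003515
∂h/∂y = [55·(+0.5) − (-135)·(+0.1)] / 16075 = +0.002551
Flow direction (−∇h) has components (+0.003515 E, -0.002551 N).
Azimuth = atan2(E, N) = atan2(+0.003515, -0.002551) = 126.0° ≈ 126°.

126°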